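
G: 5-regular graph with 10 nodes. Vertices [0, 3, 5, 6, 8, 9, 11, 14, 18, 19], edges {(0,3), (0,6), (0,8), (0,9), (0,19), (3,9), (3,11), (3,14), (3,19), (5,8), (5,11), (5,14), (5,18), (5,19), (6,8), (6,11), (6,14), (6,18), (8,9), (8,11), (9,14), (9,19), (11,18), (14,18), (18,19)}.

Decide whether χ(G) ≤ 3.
No, G is not 3-colorable

The clique on vertices [0, 3, 9, 19] has size 4 > 3, so it alone needs 4 colors.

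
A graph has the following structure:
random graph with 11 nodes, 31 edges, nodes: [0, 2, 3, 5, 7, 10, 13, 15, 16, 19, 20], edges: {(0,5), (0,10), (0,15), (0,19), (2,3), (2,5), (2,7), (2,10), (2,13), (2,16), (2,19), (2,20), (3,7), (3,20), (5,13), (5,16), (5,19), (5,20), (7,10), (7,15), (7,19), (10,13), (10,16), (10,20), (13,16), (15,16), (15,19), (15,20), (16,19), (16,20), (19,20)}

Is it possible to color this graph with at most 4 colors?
No, G is not 4-colorable

The clique on vertices [2, 5, 16, 19, 20] has size 5 > 4, so it alone needs 5 colors.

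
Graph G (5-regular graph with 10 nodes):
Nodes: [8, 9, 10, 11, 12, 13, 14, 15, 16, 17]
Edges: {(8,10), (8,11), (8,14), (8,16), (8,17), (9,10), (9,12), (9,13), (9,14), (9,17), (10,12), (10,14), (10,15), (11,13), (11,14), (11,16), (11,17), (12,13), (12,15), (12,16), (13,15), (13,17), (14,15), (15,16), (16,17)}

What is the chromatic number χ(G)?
χ(G) = 4

Clique number ω(G) = 4 (lower bound: χ ≥ ω).
The clique on [8, 11, 16, 17] has size 4, forcing χ ≥ 4, and the coloring below uses 4 colors, so χ(G) = 4.
A valid 4-coloring: color 1: [12, 14, 17]; color 2: [10, 11]; color 3: [13, 16]; color 4: [8, 9, 15].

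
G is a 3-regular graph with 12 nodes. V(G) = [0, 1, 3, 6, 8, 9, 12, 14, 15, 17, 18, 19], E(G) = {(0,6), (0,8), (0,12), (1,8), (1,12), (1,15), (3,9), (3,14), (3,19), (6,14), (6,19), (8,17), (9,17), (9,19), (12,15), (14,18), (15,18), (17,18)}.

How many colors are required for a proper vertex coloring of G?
Clique number ω(G) = 3 (lower bound: χ ≥ ω).
The clique on [1, 12, 15] has size 3, forcing χ ≥ 3, and the coloring below uses 3 colors, so χ(G) = 3.
A valid 3-coloring: color 1: [0, 1, 14, 17, 19]; color 2: [6, 8, 9, 15]; color 3: [3, 12, 18].

χ(G) = 3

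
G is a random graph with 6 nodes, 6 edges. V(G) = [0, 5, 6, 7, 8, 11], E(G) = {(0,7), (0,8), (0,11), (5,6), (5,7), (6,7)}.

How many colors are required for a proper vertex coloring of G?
Clique number ω(G) = 3 (lower bound: χ ≥ ω).
The clique on [5, 6, 7] has size 3, forcing χ ≥ 3, and the coloring below uses 3 colors, so χ(G) = 3.
A valid 3-coloring: color 1: [7, 8, 11]; color 2: [0, 6]; color 3: [5].

χ(G) = 3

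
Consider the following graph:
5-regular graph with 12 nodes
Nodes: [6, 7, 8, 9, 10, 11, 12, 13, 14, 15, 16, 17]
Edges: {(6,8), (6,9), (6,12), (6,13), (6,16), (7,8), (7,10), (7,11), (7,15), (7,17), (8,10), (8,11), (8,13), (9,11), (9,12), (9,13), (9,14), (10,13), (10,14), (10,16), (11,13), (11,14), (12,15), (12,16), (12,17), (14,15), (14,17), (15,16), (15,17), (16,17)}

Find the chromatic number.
Clique number ω(G) = 4 (lower bound: χ ≥ ω).
The clique on [12, 15, 16, 17] has size 4, forcing χ ≥ 4, and the coloring below uses 4 colors, so χ(G) = 4.
A valid 4-coloring: color 1: [8, 9, 16]; color 2: [6, 10, 11, 15]; color 3: [7, 12, 13, 14]; color 4: [17].

χ(G) = 4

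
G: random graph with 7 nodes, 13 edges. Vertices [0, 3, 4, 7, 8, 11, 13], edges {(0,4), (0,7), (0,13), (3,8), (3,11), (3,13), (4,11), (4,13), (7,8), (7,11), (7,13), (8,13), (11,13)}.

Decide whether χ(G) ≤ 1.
The clique on vertices [3, 8, 13] has size 3 > 1, so it alone needs 3 colors.

No, G is not 1-colorable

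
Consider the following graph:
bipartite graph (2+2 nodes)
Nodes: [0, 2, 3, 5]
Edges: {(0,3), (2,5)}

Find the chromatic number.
Clique number ω(G) = 2 (lower bound: χ ≥ ω).
The graph is bipartite (no odd cycle), so 2 colors suffice: χ(G) = 2.
A valid 2-coloring: color 1: [3, 5]; color 2: [0, 2].

χ(G) = 2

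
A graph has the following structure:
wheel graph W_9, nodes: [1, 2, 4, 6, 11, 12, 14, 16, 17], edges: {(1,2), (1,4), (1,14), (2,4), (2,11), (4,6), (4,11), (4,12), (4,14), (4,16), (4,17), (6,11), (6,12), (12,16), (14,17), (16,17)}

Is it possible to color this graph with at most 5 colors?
A valid 5-coloring: color 1: [4]; color 2: [2, 6, 14, 16]; color 3: [1, 11, 12, 17].
(χ(G) = 3 ≤ 5.)

Yes, G is 5-colorable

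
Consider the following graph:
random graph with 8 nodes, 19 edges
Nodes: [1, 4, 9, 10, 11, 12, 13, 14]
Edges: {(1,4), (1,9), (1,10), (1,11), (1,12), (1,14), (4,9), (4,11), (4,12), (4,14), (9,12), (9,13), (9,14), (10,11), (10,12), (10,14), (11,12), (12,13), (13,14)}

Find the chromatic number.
Clique number ω(G) = 4 (lower bound: χ ≥ ω).
The clique on [1, 10, 11, 12] has size 4, forcing χ ≥ 4, and the coloring below uses 4 colors, so χ(G) = 4.
A valid 4-coloring: color 1: [1, 13]; color 2: [12, 14]; color 3: [4, 10]; color 4: [9, 11].

χ(G) = 4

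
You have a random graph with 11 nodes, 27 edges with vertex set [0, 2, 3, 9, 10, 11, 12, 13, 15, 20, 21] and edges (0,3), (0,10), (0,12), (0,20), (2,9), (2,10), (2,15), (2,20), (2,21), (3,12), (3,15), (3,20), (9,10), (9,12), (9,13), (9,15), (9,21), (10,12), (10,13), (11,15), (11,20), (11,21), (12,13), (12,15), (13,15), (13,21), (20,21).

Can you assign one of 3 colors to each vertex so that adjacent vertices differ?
The clique on vertices [9, 10, 12, 13] has size 4 > 3, so it alone needs 4 colors.

No, G is not 3-colorable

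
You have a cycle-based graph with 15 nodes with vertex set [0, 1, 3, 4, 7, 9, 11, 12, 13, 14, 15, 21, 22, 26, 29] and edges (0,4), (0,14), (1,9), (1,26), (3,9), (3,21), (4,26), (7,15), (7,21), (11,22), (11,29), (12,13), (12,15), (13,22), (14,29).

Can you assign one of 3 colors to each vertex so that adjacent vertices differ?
A valid 3-coloring: color 1: [0, 3, 7, 12, 22, 26, 29]; color 2: [4, 9, 11, 13, 14, 15, 21]; color 3: [1].
(χ(G) = 3 ≤ 3.)

Yes, G is 3-colorable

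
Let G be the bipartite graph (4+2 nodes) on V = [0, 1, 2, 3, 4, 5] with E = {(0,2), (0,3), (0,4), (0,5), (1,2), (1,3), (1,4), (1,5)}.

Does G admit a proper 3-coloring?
Yes, G is 3-colorable

A valid 3-coloring: color 1: [0, 1]; color 2: [2, 3, 4, 5].
(χ(G) = 2 ≤ 3.)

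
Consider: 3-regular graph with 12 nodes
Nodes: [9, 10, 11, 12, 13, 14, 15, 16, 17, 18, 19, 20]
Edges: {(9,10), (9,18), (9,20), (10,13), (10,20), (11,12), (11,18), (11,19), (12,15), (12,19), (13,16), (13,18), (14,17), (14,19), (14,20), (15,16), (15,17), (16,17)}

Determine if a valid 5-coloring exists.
Yes, G is 5-colorable

A valid 5-coloring: color 1: [10, 12, 14, 16, 18]; color 2: [13, 15, 19, 20]; color 3: [9, 11, 17].
(χ(G) = 3 ≤ 5.)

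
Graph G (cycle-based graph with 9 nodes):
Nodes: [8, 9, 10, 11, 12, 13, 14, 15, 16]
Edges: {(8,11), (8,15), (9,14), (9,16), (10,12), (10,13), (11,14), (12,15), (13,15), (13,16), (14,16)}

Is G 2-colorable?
No, G is not 2-colorable

The clique on vertices [9, 14, 16] has size 3 > 2, so it alone needs 3 colors.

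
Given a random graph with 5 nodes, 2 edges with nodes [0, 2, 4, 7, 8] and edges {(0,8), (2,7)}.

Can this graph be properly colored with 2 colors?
A valid 2-coloring: color 1: [0, 4, 7]; color 2: [2, 8].
(χ(G) = 2 ≤ 2.)

Yes, G is 2-colorable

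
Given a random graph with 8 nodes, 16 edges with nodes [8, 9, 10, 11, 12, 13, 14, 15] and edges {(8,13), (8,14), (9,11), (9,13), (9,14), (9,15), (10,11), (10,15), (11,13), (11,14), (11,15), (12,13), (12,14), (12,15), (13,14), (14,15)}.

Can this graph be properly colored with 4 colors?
Yes, G is 4-colorable

A valid 4-coloring: color 1: [10, 14]; color 2: [8, 11, 12]; color 3: [13, 15]; color 4: [9].
(χ(G) = 4 ≤ 4.)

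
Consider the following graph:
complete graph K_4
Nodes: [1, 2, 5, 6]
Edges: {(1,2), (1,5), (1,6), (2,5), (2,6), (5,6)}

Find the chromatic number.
Clique number ω(G) = 4 (lower bound: χ ≥ ω).
The clique on [1, 2, 5, 6] has size 4, forcing χ ≥ 4, and the coloring below uses 4 colors, so χ(G) = 4.
A valid 4-coloring: color 1: [6]; color 2: [5]; color 3: [2]; color 4: [1].

χ(G) = 4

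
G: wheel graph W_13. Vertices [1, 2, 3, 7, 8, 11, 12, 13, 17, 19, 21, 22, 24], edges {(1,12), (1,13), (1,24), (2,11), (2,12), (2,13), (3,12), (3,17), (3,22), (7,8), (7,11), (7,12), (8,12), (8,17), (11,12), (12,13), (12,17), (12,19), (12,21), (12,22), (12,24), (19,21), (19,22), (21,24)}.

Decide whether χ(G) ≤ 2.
The clique on vertices [1, 12, 24] has size 3 > 2, so it alone needs 3 colors.

No, G is not 2-colorable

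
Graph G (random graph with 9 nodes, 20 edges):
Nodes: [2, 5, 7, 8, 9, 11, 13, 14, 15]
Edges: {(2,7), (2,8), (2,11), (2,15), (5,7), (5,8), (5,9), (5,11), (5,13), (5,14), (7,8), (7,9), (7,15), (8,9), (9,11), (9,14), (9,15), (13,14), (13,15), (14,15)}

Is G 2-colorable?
The clique on vertices [5, 7, 8, 9] has size 4 > 2, so it alone needs 4 colors.

No, G is not 2-colorable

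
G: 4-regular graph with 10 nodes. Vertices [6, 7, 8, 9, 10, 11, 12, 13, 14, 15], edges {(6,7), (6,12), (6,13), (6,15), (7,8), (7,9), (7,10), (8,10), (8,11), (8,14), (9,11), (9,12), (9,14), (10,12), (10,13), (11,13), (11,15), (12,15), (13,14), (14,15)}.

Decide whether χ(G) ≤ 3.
Yes, G is 3-colorable

A valid 3-coloring: color 1: [7, 11, 12, 14]; color 2: [6, 9, 10]; color 3: [8, 13, 15].
(χ(G) = 3 ≤ 3.)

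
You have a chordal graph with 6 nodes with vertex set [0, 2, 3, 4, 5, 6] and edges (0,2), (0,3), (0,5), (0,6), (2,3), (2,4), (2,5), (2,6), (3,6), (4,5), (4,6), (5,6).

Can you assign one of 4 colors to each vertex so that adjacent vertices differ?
Yes, G is 4-colorable

A valid 4-coloring: color 1: [2]; color 2: [6]; color 3: [3, 5]; color 4: [0, 4].
(χ(G) = 4 ≤ 4.)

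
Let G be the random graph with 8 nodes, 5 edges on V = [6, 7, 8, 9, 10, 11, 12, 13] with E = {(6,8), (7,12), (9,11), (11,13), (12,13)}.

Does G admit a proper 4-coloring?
Yes, G is 4-colorable

A valid 4-coloring: color 1: [7, 8, 9, 10, 13]; color 2: [6, 11, 12].
(χ(G) = 2 ≤ 4.)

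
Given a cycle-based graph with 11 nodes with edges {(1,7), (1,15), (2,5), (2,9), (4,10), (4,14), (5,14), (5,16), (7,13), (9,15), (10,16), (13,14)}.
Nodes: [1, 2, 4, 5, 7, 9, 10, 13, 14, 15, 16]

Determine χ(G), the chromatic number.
χ(G) = 3

Clique number ω(G) = 2 (lower bound: χ ≥ ω).
Odd cycle [4, 14, 5, 16, 10] needs 3 colors (χ ≥ 3).
The coloring below uses 3 colors, so χ(G) = 3.
A valid 3-coloring: color 1: [2, 7, 14, 15, 16]; color 2: [1, 5, 9, 10, 13]; color 3: [4].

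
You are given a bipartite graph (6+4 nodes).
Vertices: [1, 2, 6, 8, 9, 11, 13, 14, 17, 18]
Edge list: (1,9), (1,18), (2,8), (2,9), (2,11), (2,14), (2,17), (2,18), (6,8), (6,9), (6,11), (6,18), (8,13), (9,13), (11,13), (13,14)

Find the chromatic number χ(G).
χ(G) = 2

Clique number ω(G) = 2 (lower bound: χ ≥ ω).
The graph is bipartite (no odd cycle), so 2 colors suffice: χ(G) = 2.
A valid 2-coloring: color 1: [1, 2, 6, 13]; color 2: [8, 9, 11, 14, 17, 18].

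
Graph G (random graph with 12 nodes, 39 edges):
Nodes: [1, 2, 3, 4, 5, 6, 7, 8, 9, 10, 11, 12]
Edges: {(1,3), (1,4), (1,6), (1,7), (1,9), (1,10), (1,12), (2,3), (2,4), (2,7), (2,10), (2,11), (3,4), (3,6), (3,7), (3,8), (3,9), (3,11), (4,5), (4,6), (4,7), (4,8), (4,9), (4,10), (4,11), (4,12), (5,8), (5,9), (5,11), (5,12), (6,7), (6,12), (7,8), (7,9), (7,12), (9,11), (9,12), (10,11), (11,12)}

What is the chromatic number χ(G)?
χ(G) = 5

Clique number ω(G) = 5 (lower bound: χ ≥ ω).
The clique on [1, 3, 4, 7, 9] has size 5, forcing χ ≥ 5, and the coloring below uses 5 colors, so χ(G) = 5.
A valid 5-coloring: color 1: [4]; color 2: [3, 10, 12]; color 3: [7, 11]; color 4: [2, 6, 8, 9]; color 5: [1, 5].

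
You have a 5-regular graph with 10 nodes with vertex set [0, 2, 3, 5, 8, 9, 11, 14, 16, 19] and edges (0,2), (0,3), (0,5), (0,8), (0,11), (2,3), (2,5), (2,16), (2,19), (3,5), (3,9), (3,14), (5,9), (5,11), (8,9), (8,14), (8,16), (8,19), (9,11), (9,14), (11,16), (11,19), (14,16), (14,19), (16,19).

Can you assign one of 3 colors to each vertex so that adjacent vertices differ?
The clique on vertices [0, 2, 3, 5] has size 4 > 3, so it alone needs 4 colors.

No, G is not 3-colorable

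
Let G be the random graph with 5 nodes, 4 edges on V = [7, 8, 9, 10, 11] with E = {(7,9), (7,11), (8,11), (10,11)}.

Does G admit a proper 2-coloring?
A valid 2-coloring: color 1: [9, 11]; color 2: [7, 8, 10].
(χ(G) = 2 ≤ 2.)

Yes, G is 2-colorable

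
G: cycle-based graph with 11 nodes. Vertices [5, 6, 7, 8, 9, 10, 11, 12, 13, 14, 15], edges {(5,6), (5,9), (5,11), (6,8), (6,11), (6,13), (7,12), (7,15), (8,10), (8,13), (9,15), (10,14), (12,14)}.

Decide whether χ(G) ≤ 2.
No, G is not 2-colorable

The clique on vertices [6, 8, 13] has size 3 > 2, so it alone needs 3 colors.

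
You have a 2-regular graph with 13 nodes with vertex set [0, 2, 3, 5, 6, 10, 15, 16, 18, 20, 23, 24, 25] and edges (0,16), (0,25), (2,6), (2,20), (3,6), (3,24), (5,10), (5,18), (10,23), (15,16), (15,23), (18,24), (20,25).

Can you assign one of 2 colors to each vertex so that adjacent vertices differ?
Odd cycle [6, 3, 24, 18, 5, 10, 23, 15, 16, 0, 25, 20, 2] needs 3 colors (χ ≥ 3).
Hence χ(G) ≥ 3 > 2, so no proper 2-coloring exists.

No, G is not 2-colorable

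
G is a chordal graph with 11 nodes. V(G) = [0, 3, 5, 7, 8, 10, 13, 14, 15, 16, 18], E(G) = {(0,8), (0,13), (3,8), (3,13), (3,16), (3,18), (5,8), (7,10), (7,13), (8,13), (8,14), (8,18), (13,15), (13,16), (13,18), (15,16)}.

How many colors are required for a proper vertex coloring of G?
χ(G) = 4

Clique number ω(G) = 4 (lower bound: χ ≥ ω).
The clique on [3, 8, 13, 18] has size 4, forcing χ ≥ 4, and the coloring below uses 4 colors, so χ(G) = 4.
A valid 4-coloring: color 1: [5, 10, 13, 14]; color 2: [7, 8, 16]; color 3: [0, 3, 15]; color 4: [18].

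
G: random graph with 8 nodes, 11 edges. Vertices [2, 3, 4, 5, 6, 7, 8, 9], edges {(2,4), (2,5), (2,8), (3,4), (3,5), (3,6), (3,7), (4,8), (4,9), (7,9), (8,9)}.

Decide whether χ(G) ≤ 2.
No, G is not 2-colorable

The clique on vertices [4, 8, 9] has size 3 > 2, so it alone needs 3 colors.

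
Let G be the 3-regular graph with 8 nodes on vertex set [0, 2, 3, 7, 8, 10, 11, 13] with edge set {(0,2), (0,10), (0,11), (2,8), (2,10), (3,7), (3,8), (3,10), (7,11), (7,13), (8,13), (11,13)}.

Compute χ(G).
Clique number ω(G) = 3 (lower bound: χ ≥ ω).
The clique on [0, 2, 10] has size 3, forcing χ ≥ 3, and the coloring below uses 3 colors, so χ(G) = 3.
A valid 3-coloring: color 1: [0, 7, 8]; color 2: [2, 3, 13]; color 3: [10, 11].

χ(G) = 3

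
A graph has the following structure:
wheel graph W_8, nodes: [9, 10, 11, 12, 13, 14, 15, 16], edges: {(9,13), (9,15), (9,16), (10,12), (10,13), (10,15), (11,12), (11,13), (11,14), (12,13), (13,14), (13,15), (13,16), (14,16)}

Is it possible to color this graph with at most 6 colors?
Yes, G is 6-colorable

A valid 6-coloring: color 1: [13]; color 2: [9, 10, 14]; color 3: [11, 15, 16]; color 4: [12].
(χ(G) = 4 ≤ 6.)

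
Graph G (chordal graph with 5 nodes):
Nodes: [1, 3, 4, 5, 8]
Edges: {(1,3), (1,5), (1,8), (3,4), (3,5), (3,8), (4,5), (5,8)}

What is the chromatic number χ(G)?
Clique number ω(G) = 4 (lower bound: χ ≥ ω).
The clique on [1, 3, 5, 8] has size 4, forcing χ ≥ 4, and the coloring below uses 4 colors, so χ(G) = 4.
A valid 4-coloring: color 1: [5]; color 2: [3]; color 3: [1, 4]; color 4: [8].

χ(G) = 4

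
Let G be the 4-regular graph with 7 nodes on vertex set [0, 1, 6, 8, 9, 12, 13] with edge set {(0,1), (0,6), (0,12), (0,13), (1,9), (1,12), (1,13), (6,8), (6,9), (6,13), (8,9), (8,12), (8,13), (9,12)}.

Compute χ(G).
Clique number ω(G) = 3 (lower bound: χ ≥ ω).
Suppose a proper 3-coloring c exists. The clique [0, 1, 12] takes 3 distinct colors; by symmetry let c(0) = 1, c(1) = 2, c(12) = 3.
- Vertex 9: neighbors [1, 12] already have colors [2, 3] ⇒ c(9) = 1.
- Vertex 8: neighbors [9, 12] already have colors [1, 3] ⇒ c(8) = 2.
- Vertex 6: neighbors [0, 8] already have colors [1, 2] ⇒ c(6) = 3.
- Vertex 13: neighbors [0, 1, 6] already have colors [1, 2, 3] — all 3 colors blocked. Contradiction.
The forced assignments end in a contradiction, so G has no proper 3-coloring (χ ≥ 4).
The coloring below uses 4 colors, so χ(G) = 4.
A valid 4-coloring: color 1: [9, 13]; color 2: [0, 8]; color 3: [1, 6]; color 4: [12].

χ(G) = 4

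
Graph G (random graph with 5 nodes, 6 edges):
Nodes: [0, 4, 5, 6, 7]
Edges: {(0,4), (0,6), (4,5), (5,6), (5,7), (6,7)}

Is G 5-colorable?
Yes, G is 5-colorable

A valid 5-coloring: color 1: [4, 6]; color 2: [0, 5]; color 3: [7].
(χ(G) = 3 ≤ 5.)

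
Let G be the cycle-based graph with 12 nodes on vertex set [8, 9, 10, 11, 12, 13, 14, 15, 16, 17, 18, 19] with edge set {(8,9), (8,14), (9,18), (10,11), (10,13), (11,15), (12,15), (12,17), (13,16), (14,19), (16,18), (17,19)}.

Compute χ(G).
χ(G) = 2

Clique number ω(G) = 2 (lower bound: χ ≥ ω).
The graph is bipartite (no odd cycle), so 2 colors suffice: χ(G) = 2.
A valid 2-coloring: color 1: [9, 10, 14, 15, 16, 17]; color 2: [8, 11, 12, 13, 18, 19].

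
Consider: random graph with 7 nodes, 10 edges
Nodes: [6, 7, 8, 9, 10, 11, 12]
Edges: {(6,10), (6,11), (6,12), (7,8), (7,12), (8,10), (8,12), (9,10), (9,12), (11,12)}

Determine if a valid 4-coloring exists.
Yes, G is 4-colorable

A valid 4-coloring: color 1: [10, 12]; color 2: [8, 9, 11]; color 3: [6, 7].
(χ(G) = 3 ≤ 4.)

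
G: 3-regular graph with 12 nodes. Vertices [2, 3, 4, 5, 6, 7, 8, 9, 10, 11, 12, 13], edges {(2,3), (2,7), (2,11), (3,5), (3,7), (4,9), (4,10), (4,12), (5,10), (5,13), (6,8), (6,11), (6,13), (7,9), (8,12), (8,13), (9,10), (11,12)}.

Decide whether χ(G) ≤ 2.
The clique on vertices [2, 3, 7] has size 3 > 2, so it alone needs 3 colors.

No, G is not 2-colorable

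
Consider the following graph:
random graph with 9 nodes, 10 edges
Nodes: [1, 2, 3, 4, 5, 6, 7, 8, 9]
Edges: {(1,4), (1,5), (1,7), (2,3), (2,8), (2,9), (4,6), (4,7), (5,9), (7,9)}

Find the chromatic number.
χ(G) = 3

Clique number ω(G) = 3 (lower bound: χ ≥ ω).
The clique on [1, 4, 7] has size 3, forcing χ ≥ 3, and the coloring below uses 3 colors, so χ(G) = 3.
A valid 3-coloring: color 1: [2, 5, 6, 7]; color 2: [1, 3, 8, 9]; color 3: [4].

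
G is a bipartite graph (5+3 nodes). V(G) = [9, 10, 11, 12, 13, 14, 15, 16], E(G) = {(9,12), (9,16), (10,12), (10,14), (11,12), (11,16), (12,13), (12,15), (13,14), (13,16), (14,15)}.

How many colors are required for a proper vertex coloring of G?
χ(G) = 2

Clique number ω(G) = 2 (lower bound: χ ≥ ω).
The graph is bipartite (no odd cycle), so 2 colors suffice: χ(G) = 2.
A valid 2-coloring: color 1: [12, 14, 16]; color 2: [9, 10, 11, 13, 15].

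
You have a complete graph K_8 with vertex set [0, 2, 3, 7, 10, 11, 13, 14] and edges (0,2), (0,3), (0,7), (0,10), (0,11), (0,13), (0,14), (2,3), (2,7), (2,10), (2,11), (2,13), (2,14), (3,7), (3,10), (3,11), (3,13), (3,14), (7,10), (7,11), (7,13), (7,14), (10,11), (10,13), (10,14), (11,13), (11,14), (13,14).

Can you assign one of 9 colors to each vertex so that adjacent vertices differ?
Yes, G is 9-colorable

A valid 9-coloring: color 1: [10]; color 2: [14]; color 3: [11]; color 4: [13]; color 5: [0]; color 6: [2]; color 7: [7]; color 8: [3].
(χ(G) = 8 ≤ 9.)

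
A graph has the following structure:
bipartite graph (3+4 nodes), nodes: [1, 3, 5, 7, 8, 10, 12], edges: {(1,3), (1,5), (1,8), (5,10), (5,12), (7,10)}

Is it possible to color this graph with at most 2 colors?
A valid 2-coloring: color 1: [1, 10, 12]; color 2: [3, 5, 7, 8].
(χ(G) = 2 ≤ 2.)

Yes, G is 2-colorable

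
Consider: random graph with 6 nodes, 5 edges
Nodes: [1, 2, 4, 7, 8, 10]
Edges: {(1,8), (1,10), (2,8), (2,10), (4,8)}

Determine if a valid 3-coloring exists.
Yes, G is 3-colorable

A valid 3-coloring: color 1: [7, 8, 10]; color 2: [1, 2, 4].
(χ(G) = 2 ≤ 3.)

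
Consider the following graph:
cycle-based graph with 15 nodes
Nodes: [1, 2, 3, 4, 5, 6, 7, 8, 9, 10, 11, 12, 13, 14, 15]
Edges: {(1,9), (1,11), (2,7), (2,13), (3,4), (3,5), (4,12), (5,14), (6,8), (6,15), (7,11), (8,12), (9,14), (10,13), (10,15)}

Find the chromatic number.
Clique number ω(G) = 2 (lower bound: χ ≥ ω).
Odd cycle [3, 4, 12, 8, 6, 15, 10, 13, 2, 7, 11, 1, 9, 14, 5] needs 3 colors (χ ≥ 3).
The coloring below uses 3 colors, so χ(G) = 3.
A valid 3-coloring: color 1: [2, 3, 6, 10, 11, 12, 14]; color 2: [1, 4, 5, 7, 8, 13, 15]; color 3: [9].

χ(G) = 3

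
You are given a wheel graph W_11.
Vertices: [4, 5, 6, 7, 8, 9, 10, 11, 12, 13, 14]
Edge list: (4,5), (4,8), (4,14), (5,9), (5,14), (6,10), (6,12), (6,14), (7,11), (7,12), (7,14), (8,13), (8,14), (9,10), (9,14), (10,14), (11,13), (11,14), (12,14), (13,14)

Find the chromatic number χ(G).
Clique number ω(G) = 3 (lower bound: χ ≥ ω).
The clique on [4, 8, 14] has size 3, forcing χ ≥ 3, and the coloring below uses 3 colors, so χ(G) = 3.
A valid 3-coloring: color 1: [14]; color 2: [5, 8, 10, 11, 12]; color 3: [4, 6, 7, 9, 13].

χ(G) = 3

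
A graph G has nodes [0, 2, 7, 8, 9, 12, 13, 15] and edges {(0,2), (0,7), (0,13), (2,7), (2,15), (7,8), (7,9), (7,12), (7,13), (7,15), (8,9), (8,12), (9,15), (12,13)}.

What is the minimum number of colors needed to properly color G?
χ(G) = 4

Clique number ω(G) = 3 (lower bound: χ ≥ ω).
Odd cycle [0, 2, 15, 9, 8, 12, 13] needs 3 colors (χ ≥ 3).
Vertex 7 is adjacent to every vertex of [0, 2, 8, 9, 12, 13, 15], which already need 3 colors among themselves, so 7 needs a new color (χ ≥ 4).
The coloring below uses 4 colors, so χ(G) = 4.
A valid 4-coloring: color 1: [7]; color 2: [0, 12, 15]; color 3: [2, 9, 13]; color 4: [8].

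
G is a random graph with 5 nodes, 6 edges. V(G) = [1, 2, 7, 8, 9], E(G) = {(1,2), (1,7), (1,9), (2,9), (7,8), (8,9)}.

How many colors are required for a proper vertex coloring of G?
χ(G) = 3

Clique number ω(G) = 3 (lower bound: χ ≥ ω).
The clique on [1, 2, 9] has size 3, forcing χ ≥ 3, and the coloring below uses 3 colors, so χ(G) = 3.
A valid 3-coloring: color 1: [1, 8]; color 2: [7, 9]; color 3: [2].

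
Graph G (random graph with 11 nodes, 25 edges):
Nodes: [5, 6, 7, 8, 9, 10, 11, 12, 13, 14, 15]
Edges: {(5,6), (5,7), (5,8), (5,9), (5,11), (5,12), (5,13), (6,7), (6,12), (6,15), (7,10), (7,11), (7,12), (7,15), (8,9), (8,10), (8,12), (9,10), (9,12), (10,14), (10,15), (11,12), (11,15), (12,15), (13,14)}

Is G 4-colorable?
A valid 4-coloring: color 1: [10, 12, 13]; color 2: [5, 14, 15]; color 3: [7, 8]; color 4: [6, 9, 11].
(χ(G) = 4 ≤ 4.)

Yes, G is 4-colorable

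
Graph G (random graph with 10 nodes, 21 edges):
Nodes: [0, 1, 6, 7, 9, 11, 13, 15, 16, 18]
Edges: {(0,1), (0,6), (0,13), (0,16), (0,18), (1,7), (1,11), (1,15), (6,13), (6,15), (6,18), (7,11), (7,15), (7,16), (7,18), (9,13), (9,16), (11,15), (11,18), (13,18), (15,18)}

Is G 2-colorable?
The clique on vertices [1, 7, 11, 15] has size 4 > 2, so it alone needs 4 colors.

No, G is not 2-colorable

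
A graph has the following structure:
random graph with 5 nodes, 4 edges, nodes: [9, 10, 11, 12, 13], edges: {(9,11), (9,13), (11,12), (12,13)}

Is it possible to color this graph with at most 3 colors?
Yes, G is 3-colorable

A valid 3-coloring: color 1: [10, 11, 13]; color 2: [9, 12].
(χ(G) = 2 ≤ 3.)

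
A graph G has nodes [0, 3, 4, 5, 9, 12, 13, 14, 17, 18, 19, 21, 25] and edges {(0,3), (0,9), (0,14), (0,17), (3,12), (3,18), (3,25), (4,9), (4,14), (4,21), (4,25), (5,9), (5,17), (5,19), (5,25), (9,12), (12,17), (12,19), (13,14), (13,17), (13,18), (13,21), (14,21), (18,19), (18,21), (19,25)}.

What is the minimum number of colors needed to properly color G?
χ(G) = 3

Clique number ω(G) = 3 (lower bound: χ ≥ ω).
The clique on [4, 14, 21] has size 3, forcing χ ≥ 3, and the coloring below uses 3 colors, so χ(G) = 3.
A valid 3-coloring: color 1: [3, 9, 17, 19, 21]; color 2: [12, 14, 18, 25]; color 3: [0, 4, 5, 13].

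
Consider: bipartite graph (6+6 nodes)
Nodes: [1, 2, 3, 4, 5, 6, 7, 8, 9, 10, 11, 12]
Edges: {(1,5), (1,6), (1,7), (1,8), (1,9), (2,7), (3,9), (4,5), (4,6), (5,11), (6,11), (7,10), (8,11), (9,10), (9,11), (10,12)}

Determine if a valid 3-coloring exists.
Yes, G is 3-colorable

A valid 3-coloring: color 1: [1, 2, 3, 4, 10, 11]; color 2: [5, 6, 7, 8, 9, 12].
(χ(G) = 2 ≤ 3.)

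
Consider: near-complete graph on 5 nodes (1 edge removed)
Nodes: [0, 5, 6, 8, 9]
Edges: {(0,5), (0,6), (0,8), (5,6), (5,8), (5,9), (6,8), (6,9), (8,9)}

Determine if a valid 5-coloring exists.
A valid 5-coloring: color 1: [6]; color 2: [5]; color 3: [8]; color 4: [0, 9].
(χ(G) = 4 ≤ 5.)

Yes, G is 5-colorable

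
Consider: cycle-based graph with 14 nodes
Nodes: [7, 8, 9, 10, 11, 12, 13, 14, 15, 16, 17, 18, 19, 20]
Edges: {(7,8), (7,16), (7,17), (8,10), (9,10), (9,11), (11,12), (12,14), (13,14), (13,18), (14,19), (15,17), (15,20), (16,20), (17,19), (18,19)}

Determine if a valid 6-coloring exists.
Yes, G is 6-colorable

A valid 6-coloring: color 1: [10, 11, 14, 16, 17, 18]; color 2: [7, 9, 12, 13, 19, 20]; color 3: [8, 15].
(χ(G) = 3 ≤ 6.)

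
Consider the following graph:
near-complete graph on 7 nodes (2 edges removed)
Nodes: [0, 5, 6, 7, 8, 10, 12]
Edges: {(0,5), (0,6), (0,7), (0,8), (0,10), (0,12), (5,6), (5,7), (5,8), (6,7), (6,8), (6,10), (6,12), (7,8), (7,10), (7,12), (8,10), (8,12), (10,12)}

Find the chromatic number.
χ(G) = 6

Clique number ω(G) = 6 (lower bound: χ ≥ ω).
The clique on [0, 6, 7, 8, 10, 12] has size 6, forcing χ ≥ 6, and the coloring below uses 6 colors, so χ(G) = 6.
A valid 6-coloring: color 1: [0]; color 2: [6]; color 3: [7]; color 4: [8]; color 5: [5, 10]; color 6: [12].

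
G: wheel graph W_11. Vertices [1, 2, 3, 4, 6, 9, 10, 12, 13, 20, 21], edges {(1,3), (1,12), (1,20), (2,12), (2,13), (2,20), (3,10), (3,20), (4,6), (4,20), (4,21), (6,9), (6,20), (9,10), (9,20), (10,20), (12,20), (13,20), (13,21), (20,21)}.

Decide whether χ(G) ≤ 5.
Yes, G is 5-colorable

A valid 5-coloring: color 1: [20]; color 2: [3, 4, 9, 12, 13]; color 3: [1, 2, 6, 10, 21].
(χ(G) = 3 ≤ 5.)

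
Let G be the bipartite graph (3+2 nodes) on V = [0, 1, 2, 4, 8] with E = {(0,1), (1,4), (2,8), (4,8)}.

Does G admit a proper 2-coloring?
Yes, G is 2-colorable

A valid 2-coloring: color 1: [0, 2, 4]; color 2: [1, 8].
(χ(G) = 2 ≤ 2.)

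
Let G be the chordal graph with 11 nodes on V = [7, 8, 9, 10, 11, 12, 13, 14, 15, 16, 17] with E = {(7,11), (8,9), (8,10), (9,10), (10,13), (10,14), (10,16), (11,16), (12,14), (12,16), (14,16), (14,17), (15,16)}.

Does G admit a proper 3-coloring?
A valid 3-coloring: color 1: [7, 8, 13, 16, 17]; color 2: [10, 11, 12, 15]; color 3: [9, 14].
(χ(G) = 3 ≤ 3.)

Yes, G is 3-colorable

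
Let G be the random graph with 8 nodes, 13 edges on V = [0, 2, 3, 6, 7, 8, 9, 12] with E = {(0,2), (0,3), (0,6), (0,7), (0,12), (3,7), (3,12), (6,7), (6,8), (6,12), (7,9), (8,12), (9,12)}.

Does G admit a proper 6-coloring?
A valid 6-coloring: color 1: [2, 7, 12]; color 2: [0, 8, 9]; color 3: [3, 6].
(χ(G) = 3 ≤ 6.)

Yes, G is 6-colorable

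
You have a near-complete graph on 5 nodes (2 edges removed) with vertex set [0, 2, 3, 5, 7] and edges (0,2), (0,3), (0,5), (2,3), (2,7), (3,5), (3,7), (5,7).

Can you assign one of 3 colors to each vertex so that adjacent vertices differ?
Yes, G is 3-colorable

A valid 3-coloring: color 1: [3]; color 2: [0, 7]; color 3: [2, 5].
(χ(G) = 3 ≤ 3.)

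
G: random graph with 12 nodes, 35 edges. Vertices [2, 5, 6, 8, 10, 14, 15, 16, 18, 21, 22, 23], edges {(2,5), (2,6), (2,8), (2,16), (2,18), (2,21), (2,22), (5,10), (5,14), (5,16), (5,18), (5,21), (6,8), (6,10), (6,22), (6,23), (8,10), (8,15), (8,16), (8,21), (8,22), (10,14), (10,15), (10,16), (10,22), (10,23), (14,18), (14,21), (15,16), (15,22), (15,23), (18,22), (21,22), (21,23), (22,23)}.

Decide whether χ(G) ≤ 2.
No, G is not 2-colorable

The clique on vertices [2, 8, 21, 22] has size 4 > 2, so it alone needs 4 colors.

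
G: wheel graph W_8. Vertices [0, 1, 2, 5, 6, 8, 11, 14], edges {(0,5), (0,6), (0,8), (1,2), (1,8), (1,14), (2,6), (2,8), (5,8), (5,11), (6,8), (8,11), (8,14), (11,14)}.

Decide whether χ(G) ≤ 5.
A valid 5-coloring: color 1: [8]; color 2: [2, 5, 14]; color 3: [0, 1, 11]; color 4: [6].
(χ(G) = 4 ≤ 5.)

Yes, G is 5-colorable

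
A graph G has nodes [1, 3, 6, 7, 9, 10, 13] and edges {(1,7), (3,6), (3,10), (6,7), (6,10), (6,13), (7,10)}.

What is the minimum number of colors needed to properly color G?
Clique number ω(G) = 3 (lower bound: χ ≥ ω).
The clique on [3, 6, 10] has size 3, forcing χ ≥ 3, and the coloring below uses 3 colors, so χ(G) = 3.
A valid 3-coloring: color 1: [1, 6, 9]; color 2: [10, 13]; color 3: [3, 7].

χ(G) = 3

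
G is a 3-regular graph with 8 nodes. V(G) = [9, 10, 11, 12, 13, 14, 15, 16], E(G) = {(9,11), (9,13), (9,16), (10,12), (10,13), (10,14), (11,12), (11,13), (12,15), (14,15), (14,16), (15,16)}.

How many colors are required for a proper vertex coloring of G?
Clique number ω(G) = 3 (lower bound: χ ≥ ω).
The clique on [9, 11, 13] has size 3, forcing χ ≥ 3, and the coloring below uses 3 colors, so χ(G) = 3.
A valid 3-coloring: color 1: [10, 11, 15]; color 2: [12, 13, 16]; color 3: [9, 14].

χ(G) = 3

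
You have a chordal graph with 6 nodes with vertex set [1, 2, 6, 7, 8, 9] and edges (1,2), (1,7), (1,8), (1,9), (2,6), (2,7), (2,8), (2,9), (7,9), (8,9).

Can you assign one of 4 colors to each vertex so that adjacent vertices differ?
A valid 4-coloring: color 1: [2]; color 2: [1, 6]; color 3: [9]; color 4: [7, 8].
(χ(G) = 4 ≤ 4.)

Yes, G is 4-colorable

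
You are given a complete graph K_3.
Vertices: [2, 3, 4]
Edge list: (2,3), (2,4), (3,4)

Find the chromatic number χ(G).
Clique number ω(G) = 3 (lower bound: χ ≥ ω).
The clique on [2, 3, 4] has size 3, forcing χ ≥ 3, and the coloring below uses 3 colors, so χ(G) = 3.
A valid 3-coloring: color 1: [3]; color 2: [4]; color 3: [2].

χ(G) = 3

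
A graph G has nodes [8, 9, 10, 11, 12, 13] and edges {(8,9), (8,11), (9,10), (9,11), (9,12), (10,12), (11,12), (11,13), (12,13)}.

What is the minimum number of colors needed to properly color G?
Clique number ω(G) = 3 (lower bound: χ ≥ ω).
The clique on [9, 10, 12] has size 3, forcing χ ≥ 3, and the coloring below uses 3 colors, so χ(G) = 3.
A valid 3-coloring: color 1: [10, 11]; color 2: [9, 13]; color 3: [8, 12].

χ(G) = 3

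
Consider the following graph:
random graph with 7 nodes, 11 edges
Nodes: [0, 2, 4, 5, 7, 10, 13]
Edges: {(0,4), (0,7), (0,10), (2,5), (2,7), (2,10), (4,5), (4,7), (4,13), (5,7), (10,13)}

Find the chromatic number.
Clique number ω(G) = 3 (lower bound: χ ≥ ω).
The clique on [2, 5, 7] has size 3, forcing χ ≥ 3, and the coloring below uses 3 colors, so χ(G) = 3.
A valid 3-coloring: color 1: [2, 4]; color 2: [7, 10]; color 3: [0, 5, 13].

χ(G) = 3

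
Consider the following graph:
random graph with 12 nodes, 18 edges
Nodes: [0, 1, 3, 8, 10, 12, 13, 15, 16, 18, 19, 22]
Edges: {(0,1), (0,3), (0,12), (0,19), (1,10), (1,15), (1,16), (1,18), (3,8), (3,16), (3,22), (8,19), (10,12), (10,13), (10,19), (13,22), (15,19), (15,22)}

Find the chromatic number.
Clique number ω(G) = 2 (lower bound: χ ≥ ω).
Odd cycle [22, 13, 10, 1, 15] needs 3 colors (χ ≥ 3).
The coloring below uses 3 colors, so χ(G) = 3.
A valid 3-coloring: color 1: [1, 3, 12, 13, 19]; color 2: [0, 8, 10, 16, 18, 22]; color 3: [15].

χ(G) = 3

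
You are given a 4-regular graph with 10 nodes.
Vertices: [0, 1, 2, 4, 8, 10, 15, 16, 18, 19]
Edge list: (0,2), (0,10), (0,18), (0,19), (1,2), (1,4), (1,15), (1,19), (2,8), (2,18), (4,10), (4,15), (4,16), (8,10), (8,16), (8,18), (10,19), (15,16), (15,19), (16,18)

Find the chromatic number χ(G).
Clique number ω(G) = 3 (lower bound: χ ≥ ω).
Suppose a proper 3-coloring c exists. The clique [0, 2, 18] takes 3 distinct colors; by symmetry let c(0) = 1, c(2) = 2, c(18) = 3.
- Vertex 8: neighbors [2, 18] already have colors [2, 3] ⇒ c(8) = 1.
- Vertex 16: neighbors [8, 18] already have colors [1, 3] ⇒ c(16) = 2.
- Vertex 1: neighbors [2] already have colors [2]; try each remaining color.
- Case c(1) = 1:
  - Vertex 4: neighbors [1, 16] already have colors [1, 2] ⇒ c(4) = 3.
  - Vertex 15: neighbors [1, 16, 4] already have colors [1, 2, 3] — all 3 colors blocked. Contradiction.
- Case c(1) = 3:
  - Vertex 4: neighbors [16, 1] already have colors [2, 3] ⇒ c(4) = 1.
  - Vertex 15: neighbors [4, 16, 1] already have colors [1, 2, 3] — all 3 colors blocked. Contradiction.
Every case ends in a contradiction, so G has no proper 3-coloring (χ ≥ 4).
The coloring below uses 4 colors, so χ(G) = 4.
A valid 4-coloring: color 1: [0, 1, 8]; color 2: [4, 18, 19]; color 3: [2, 10, 16]; color 4: [15].

χ(G) = 4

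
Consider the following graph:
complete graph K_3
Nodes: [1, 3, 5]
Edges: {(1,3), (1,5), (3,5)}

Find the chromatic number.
Clique number ω(G) = 3 (lower bound: χ ≥ ω).
The clique on [1, 3, 5] has size 3, forcing χ ≥ 3, and the coloring below uses 3 colors, so χ(G) = 3.
A valid 3-coloring: color 1: [5]; color 2: [1]; color 3: [3].

χ(G) = 3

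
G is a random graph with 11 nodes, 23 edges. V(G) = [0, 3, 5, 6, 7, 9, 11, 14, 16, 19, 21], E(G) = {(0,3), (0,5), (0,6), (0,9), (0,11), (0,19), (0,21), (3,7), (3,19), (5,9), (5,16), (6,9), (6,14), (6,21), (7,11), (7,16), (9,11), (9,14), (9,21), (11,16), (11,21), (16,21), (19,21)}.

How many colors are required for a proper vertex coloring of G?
Clique number ω(G) = 4 (lower bound: χ ≥ ω).
The clique on [0, 9, 11, 21] has size 4, forcing χ ≥ 4, and the coloring below uses 4 colors, so χ(G) = 4.
A valid 4-coloring: color 1: [0, 14, 16]; color 2: [7, 9, 19]; color 3: [3, 5, 21]; color 4: [6, 11].

χ(G) = 4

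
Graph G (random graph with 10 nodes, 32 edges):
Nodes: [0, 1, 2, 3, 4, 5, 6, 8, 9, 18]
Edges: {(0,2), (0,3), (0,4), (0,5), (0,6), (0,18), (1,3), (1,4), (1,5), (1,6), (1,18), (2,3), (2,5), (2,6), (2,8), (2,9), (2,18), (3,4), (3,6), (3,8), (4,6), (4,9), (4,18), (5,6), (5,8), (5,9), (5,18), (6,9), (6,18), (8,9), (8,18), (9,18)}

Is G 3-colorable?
The clique on vertices [2, 5, 8, 9, 18] has size 5 > 3, so it alone needs 5 colors.

No, G is not 3-colorable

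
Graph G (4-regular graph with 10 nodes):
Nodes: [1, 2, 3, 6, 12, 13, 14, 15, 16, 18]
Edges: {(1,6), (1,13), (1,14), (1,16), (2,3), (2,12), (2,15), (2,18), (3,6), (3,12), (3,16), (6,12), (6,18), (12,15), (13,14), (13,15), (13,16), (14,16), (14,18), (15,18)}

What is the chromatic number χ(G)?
χ(G) = 4

Clique number ω(G) = 4 (lower bound: χ ≥ ω).
The clique on [1, 13, 14, 16] has size 4, forcing χ ≥ 4, and the coloring below uses 4 colors, so χ(G) = 4.
A valid 4-coloring: color 1: [3, 14, 15]; color 2: [2, 6, 13]; color 3: [1, 12, 18]; color 4: [16].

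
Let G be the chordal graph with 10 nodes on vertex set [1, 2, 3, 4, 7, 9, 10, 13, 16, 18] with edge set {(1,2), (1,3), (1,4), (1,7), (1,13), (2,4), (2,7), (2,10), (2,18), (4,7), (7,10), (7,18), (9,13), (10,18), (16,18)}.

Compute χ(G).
Clique number ω(G) = 4 (lower bound: χ ≥ ω).
The clique on [1, 2, 4, 7] has size 4, forcing χ ≥ 4, and the coloring below uses 4 colors, so χ(G) = 4.
A valid 4-coloring: color 1: [1, 9, 18]; color 2: [2, 3, 13, 16]; color 3: [7]; color 4: [4, 10].

χ(G) = 4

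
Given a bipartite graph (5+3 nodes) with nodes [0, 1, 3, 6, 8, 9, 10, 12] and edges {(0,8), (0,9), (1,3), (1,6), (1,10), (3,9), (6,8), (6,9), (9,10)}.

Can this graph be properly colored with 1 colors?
Edge (0,8) forces its endpoints to differ, so 1 color is not enough.

No, G is not 1-colorable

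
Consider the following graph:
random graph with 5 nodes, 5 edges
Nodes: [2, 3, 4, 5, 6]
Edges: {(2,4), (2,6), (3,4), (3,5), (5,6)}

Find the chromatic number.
Clique number ω(G) = 2 (lower bound: χ ≥ ω).
Odd cycle [2, 4, 3, 5, 6] needs 3 colors (χ ≥ 3).
The coloring below uses 3 colors, so χ(G) = 3.
A valid 3-coloring: color 1: [2, 5]; color 2: [3, 6]; color 3: [4].

χ(G) = 3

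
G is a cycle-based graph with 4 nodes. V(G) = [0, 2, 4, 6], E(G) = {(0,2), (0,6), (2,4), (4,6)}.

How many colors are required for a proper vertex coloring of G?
Clique number ω(G) = 2 (lower bound: χ ≥ ω).
The graph is bipartite (no odd cycle), so 2 colors suffice: χ(G) = 2.
A valid 2-coloring: color 1: [0, 4]; color 2: [2, 6].

χ(G) = 2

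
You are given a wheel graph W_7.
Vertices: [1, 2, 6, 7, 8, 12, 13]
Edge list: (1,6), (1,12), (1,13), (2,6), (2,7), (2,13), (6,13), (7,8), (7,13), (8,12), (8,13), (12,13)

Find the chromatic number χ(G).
Clique number ω(G) = 3 (lower bound: χ ≥ ω).
The clique on [8, 12, 13] has size 3, forcing χ ≥ 3, and the coloring below uses 3 colors, so χ(G) = 3.
A valid 3-coloring: color 1: [13]; color 2: [6, 7, 12]; color 3: [1, 2, 8].

χ(G) = 3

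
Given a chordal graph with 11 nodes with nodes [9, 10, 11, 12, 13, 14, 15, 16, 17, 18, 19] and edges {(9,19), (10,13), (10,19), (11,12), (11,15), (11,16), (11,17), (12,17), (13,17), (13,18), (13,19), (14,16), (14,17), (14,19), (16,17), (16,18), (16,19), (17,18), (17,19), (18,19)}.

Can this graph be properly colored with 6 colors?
A valid 6-coloring: color 1: [9, 10, 15, 17]; color 2: [11, 19]; color 3: [12, 13, 16]; color 4: [14, 18].
(χ(G) = 4 ≤ 6.)

Yes, G is 6-colorable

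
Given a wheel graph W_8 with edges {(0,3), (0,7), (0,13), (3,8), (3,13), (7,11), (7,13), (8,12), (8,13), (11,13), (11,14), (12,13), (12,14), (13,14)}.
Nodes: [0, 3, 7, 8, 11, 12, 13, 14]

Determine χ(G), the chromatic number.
χ(G) = 4

Clique number ω(G) = 3 (lower bound: χ ≥ ω).
Odd cycle [8, 3, 0, 7, 11, 14, 12] needs 3 colors (χ ≥ 3).
Vertex 13 is adjacent to every vertex of [0, 3, 7, 8, 11, 12, 14], which already need 3 colors among themselves, so 13 needs a new color (χ ≥ 4).
The coloring below uses 4 colors, so χ(G) = 4.
A valid 4-coloring: color 1: [13]; color 2: [0, 8, 14]; color 3: [3, 7, 12]; color 4: [11].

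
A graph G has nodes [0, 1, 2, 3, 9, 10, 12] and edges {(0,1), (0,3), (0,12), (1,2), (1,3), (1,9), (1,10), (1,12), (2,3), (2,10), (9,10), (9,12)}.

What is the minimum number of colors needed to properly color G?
χ(G) = 3

Clique number ω(G) = 3 (lower bound: χ ≥ ω).
The clique on [0, 1, 3] has size 3, forcing χ ≥ 3, and the coloring below uses 3 colors, so χ(G) = 3.
A valid 3-coloring: color 1: [1]; color 2: [3, 10, 12]; color 3: [0, 2, 9].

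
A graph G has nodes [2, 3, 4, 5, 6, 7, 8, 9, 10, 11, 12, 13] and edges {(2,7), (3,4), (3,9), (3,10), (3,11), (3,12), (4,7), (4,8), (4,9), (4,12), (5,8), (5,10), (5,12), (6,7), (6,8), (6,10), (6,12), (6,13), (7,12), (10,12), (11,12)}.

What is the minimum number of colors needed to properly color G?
Clique number ω(G) = 3 (lower bound: χ ≥ ω).
Odd cycle [6, 7, 4, 3, 10] needs 3 colors (χ ≥ 3).
Vertex 12 is adjacent to every vertex of [3, 4, 6, 7, 10], which already need 3 colors among themselves, so 12 needs a new color (χ ≥ 4).
The coloring below uses 4 colors, so χ(G) = 4.
A valid 4-coloring: color 1: [2, 8, 9, 12, 13]; color 2: [3, 5, 6]; color 3: [4, 10, 11]; color 4: [7].

χ(G) = 4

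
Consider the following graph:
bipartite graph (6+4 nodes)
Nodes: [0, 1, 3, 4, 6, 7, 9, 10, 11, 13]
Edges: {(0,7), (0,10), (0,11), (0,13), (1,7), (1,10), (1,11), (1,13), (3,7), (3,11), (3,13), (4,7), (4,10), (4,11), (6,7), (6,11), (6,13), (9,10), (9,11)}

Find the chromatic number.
Clique number ω(G) = 2 (lower bound: χ ≥ ω).
The graph is bipartite (no odd cycle), so 2 colors suffice: χ(G) = 2.
A valid 2-coloring: color 1: [7, 10, 11, 13]; color 2: [0, 1, 3, 4, 6, 9].

χ(G) = 2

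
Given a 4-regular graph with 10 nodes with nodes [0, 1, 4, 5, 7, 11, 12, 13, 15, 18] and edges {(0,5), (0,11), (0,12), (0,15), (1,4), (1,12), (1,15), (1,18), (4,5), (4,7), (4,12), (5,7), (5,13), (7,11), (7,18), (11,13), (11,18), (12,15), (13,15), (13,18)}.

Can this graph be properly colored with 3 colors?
Yes, G is 3-colorable

A valid 3-coloring: color 1: [0, 1, 7, 13]; color 2: [4, 11, 15]; color 3: [5, 12, 18].
(χ(G) = 3 ≤ 3.)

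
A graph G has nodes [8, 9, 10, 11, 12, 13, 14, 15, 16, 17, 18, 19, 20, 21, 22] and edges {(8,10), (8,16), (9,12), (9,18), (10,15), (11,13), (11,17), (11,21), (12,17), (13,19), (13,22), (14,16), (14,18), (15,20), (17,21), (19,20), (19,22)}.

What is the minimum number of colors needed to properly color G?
Clique number ω(G) = 3 (lower bound: χ ≥ ω).
The clique on [11, 17, 21] has size 3, forcing χ ≥ 3, and the coloring below uses 3 colors, so χ(G) = 3.
A valid 3-coloring: color 1: [8, 9, 13, 14, 17, 20]; color 2: [10, 11, 12, 16, 18, 19]; color 3: [15, 21, 22].

χ(G) = 3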